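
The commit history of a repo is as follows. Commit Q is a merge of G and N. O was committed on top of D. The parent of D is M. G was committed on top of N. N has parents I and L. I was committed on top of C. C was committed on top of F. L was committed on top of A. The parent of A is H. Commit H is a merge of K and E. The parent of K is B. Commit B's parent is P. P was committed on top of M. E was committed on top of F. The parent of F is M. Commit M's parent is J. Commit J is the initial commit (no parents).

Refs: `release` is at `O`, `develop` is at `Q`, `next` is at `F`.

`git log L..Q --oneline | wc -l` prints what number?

5

Reachable from Q: {A, B, C, E, F, G, H, I, J, K, L, M, N, P, Q}.
Reachable from L: {A, B, E, F, H, J, K, L, M, P}.
In Q's history but not L's: {C, G, I, N, Q} — 5 commits.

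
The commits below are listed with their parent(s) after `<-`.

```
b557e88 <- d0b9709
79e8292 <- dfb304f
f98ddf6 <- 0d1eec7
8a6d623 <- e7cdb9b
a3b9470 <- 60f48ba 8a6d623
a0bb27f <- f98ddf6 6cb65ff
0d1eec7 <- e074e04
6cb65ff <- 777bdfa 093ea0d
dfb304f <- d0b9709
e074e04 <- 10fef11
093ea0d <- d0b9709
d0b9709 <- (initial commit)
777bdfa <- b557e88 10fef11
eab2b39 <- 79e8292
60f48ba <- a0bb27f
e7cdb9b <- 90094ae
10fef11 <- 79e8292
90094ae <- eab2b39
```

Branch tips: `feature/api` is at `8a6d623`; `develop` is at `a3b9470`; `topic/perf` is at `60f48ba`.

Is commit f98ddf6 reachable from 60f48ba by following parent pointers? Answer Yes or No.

Yes

Ancestors of 60f48ba (commits reachable by following parents): {093ea0d, 0d1eec7, 10fef11, 60f48ba, 6cb65ff, 777bdfa, 79e8292, a0bb27f, b557e88, d0b9709, dfb304f, e074e04, f98ddf6}.
f98ddf6 is in that set, so it is an ancestor of 60f48ba.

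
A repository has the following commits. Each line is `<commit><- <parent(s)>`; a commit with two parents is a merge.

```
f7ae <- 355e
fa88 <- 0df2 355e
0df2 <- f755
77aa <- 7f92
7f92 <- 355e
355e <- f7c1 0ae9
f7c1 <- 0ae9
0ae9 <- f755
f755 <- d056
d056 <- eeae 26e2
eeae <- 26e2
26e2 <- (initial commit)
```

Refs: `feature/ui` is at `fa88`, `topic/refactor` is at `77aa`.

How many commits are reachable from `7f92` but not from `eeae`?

6

Reachable from 7f92: {0ae9, 26e2, 355e, 7f92, d056, eeae, f755, f7c1}.
Reachable from eeae: {26e2, eeae}.
In 7f92's history but not eeae's: {0ae9, 355e, 7f92, d056, f755, f7c1} — 6 commits.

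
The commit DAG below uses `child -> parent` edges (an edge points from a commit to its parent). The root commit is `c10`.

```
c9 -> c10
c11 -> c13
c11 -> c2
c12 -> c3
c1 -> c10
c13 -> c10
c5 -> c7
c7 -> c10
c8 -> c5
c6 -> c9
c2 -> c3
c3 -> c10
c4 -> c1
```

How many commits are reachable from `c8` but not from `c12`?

3

Reachable from c8: {c10, c5, c7, c8}.
Reachable from c12: {c10, c12, c3}.
In c8's history but not c12's: {c5, c7, c8} — 3 commits.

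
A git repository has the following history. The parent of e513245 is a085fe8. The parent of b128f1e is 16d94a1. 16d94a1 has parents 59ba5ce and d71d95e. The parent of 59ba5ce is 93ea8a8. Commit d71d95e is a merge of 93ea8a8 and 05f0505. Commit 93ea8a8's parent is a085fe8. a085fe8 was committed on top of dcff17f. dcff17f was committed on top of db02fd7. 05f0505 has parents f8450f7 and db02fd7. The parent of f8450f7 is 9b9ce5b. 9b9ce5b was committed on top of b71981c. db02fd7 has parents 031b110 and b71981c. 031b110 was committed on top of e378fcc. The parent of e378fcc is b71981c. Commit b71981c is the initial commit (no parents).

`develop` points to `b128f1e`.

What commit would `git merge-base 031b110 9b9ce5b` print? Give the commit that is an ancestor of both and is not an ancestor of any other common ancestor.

Ancestors of 031b110: {031b110, b71981c, e378fcc}.
Ancestors of 9b9ce5b: {9b9ce5b, b71981c}.
Common ancestors: {b71981c}.
The only common ancestor is b71981c, so it is the merge base.

b71981c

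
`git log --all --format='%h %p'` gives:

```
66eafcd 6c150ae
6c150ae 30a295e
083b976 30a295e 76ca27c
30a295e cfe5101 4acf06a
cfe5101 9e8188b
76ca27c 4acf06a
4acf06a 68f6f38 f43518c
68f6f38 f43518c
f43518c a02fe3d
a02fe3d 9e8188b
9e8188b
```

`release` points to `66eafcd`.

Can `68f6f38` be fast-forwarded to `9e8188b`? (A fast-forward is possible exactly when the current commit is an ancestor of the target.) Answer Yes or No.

A fast-forward from 68f6f38 to 9e8188b is possible iff 68f6f38 is an ancestor of 9e8188b.
Ancestors of 9e8188b: {9e8188b}.
68f6f38 is not among them, so fast-forward is not possible.

No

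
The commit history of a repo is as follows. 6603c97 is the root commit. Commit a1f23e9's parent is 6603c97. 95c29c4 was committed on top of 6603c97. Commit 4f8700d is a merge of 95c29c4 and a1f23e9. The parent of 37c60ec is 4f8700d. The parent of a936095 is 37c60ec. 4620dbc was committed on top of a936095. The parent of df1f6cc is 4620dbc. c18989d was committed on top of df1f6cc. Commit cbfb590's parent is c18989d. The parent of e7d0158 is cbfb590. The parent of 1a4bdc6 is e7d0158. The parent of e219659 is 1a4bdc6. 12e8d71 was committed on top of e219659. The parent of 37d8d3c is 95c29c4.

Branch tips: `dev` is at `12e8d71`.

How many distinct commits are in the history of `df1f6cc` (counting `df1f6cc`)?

Walking parent pointers from df1f6cc: reachable set = {37c60ec, 4620dbc, 4f8700d, 6603c97, 95c29c4, a1f23e9, a936095, df1f6cc}.
That is 8 commits.

8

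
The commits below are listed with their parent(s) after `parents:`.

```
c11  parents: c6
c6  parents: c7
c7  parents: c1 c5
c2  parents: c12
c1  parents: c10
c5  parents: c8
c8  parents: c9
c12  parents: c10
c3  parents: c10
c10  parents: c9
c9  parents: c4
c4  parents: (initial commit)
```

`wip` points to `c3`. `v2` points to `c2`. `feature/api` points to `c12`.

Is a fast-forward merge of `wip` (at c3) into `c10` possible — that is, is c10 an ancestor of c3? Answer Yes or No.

Yes

A fast-forward from c10 to c3 is possible iff c10 is an ancestor of c3.
Ancestors of c3: {c10, c3, c4, c9}.
c10 is among them, so fast-forward is possible.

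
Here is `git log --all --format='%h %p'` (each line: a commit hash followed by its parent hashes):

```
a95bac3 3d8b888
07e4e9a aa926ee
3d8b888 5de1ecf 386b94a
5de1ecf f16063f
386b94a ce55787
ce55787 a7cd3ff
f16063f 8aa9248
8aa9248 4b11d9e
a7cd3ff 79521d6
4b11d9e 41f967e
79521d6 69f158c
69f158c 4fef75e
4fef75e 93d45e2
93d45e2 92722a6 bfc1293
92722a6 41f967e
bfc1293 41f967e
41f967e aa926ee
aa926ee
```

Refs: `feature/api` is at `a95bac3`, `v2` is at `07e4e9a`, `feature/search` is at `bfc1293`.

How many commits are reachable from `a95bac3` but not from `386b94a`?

6

Reachable from a95bac3: {386b94a, 3d8b888, 41f967e, 4b11d9e, 4fef75e, 5de1ecf, 69f158c, 79521d6, 8aa9248, 92722a6, 93d45e2, a7cd3ff, a95bac3, aa926ee, bfc1293, ce55787, f16063f}.
Reachable from 386b94a: {386b94a, 41f967e, 4fef75e, 69f158c, 79521d6, 92722a6, 93d45e2, a7cd3ff, aa926ee, bfc1293, ce55787}.
In a95bac3's history but not 386b94a's: {3d8b888, 4b11d9e, 5de1ecf, 8aa9248, a95bac3, f16063f} — 6 commits.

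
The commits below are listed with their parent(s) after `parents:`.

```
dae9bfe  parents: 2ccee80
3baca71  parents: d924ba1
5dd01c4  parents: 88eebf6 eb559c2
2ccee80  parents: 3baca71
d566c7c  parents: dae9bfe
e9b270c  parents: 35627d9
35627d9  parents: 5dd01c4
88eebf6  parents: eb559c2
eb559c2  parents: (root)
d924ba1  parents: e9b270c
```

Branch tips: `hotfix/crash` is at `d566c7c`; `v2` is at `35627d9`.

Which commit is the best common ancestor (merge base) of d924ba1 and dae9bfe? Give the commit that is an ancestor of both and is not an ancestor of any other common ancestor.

d924ba1

Ancestors of d924ba1: {35627d9, 5dd01c4, 88eebf6, d924ba1, e9b270c, eb559c2}.
Ancestors of dae9bfe: {2ccee80, 35627d9, 3baca71, 5dd01c4, 88eebf6, d924ba1, dae9bfe, e9b270c, eb559c2}.
Common ancestors: {35627d9, 5dd01c4, 88eebf6, d924ba1, e9b270c, eb559c2}.
Among these, d924ba1 is not an ancestor of any other common ancestor — it is the merge base.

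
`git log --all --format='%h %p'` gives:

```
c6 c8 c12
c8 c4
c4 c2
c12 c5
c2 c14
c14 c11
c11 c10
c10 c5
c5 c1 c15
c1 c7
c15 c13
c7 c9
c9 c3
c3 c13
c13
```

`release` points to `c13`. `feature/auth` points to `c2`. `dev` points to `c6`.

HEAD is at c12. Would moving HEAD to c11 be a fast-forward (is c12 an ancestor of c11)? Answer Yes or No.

A fast-forward from c12 to c11 is possible iff c12 is an ancestor of c11.
Ancestors of c11: {c1, c10, c11, c13, c15, c3, c5, c7, c9}.
c12 is not among them, so fast-forward is not possible.

No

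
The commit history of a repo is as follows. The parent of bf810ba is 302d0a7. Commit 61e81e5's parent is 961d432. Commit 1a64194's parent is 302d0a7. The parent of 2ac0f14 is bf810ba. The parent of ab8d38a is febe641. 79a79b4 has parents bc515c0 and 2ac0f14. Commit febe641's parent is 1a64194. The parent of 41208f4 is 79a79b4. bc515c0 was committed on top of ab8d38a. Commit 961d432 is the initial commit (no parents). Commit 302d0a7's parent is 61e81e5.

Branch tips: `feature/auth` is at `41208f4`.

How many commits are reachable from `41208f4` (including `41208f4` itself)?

11

Walking parent pointers from 41208f4: reachable set = {1a64194, 2ac0f14, 302d0a7, 41208f4, 61e81e5, 79a79b4, 961d432, ab8d38a, bc515c0, bf810ba, febe641}.
That is 11 commits.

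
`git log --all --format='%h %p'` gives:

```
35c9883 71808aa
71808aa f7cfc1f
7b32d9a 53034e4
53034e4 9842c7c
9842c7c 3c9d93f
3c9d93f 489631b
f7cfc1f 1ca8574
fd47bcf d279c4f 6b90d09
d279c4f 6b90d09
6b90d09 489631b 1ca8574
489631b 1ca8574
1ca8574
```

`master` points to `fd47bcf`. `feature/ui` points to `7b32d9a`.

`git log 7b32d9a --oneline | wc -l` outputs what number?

Walking parent pointers from 7b32d9a: reachable set = {1ca8574, 3c9d93f, 489631b, 53034e4, 7b32d9a, 9842c7c}.
That is 6 commits.

6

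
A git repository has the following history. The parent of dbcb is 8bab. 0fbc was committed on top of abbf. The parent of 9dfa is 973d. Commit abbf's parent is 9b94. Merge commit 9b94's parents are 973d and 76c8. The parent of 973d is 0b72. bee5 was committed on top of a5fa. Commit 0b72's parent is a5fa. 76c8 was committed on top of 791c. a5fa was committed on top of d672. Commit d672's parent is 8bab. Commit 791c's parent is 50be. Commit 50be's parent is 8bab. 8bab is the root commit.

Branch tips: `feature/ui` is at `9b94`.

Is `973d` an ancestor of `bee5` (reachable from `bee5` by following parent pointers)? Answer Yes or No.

No

Ancestors of bee5: {8bab, a5fa, bee5, d672}.
973d is not in that set, so it is not an ancestor of bee5.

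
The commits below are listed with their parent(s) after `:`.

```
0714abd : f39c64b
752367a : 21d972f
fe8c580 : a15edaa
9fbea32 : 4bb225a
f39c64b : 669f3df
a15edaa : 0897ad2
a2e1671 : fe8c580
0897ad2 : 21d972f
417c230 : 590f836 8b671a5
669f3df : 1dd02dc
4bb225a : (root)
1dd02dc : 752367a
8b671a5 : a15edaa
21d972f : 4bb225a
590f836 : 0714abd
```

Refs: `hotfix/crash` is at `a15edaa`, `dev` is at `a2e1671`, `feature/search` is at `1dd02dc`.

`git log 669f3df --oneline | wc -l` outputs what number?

Walking parent pointers from 669f3df: reachable set = {1dd02dc, 21d972f, 4bb225a, 669f3df, 752367a}.
That is 5 commits.

5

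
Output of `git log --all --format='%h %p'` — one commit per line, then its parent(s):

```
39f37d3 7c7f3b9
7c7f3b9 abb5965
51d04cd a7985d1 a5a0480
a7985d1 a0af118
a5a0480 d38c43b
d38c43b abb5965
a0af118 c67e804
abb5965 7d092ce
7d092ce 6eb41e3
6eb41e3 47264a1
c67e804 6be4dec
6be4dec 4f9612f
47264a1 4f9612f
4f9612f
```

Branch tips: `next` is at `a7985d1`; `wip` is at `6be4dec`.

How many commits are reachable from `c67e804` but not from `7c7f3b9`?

Reachable from c67e804: {4f9612f, 6be4dec, c67e804}.
Reachable from 7c7f3b9: {47264a1, 4f9612f, 6eb41e3, 7c7f3b9, 7d092ce, abb5965}.
In c67e804's history but not 7c7f3b9's: {6be4dec, c67e804} — 2 commits.

2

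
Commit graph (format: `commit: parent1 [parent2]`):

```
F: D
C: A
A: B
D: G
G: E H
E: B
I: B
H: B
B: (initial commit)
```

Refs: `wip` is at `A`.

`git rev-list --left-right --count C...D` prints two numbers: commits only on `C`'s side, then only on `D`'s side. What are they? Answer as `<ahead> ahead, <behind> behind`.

Reachable from C: {A, B, C}.
Reachable from D: {B, D, E, G, H}.
Only in C's history (ahead): {A, C} — 2.
Only in D's history (behind): {D, E, G, H} — 4.

2 ahead, 4 behind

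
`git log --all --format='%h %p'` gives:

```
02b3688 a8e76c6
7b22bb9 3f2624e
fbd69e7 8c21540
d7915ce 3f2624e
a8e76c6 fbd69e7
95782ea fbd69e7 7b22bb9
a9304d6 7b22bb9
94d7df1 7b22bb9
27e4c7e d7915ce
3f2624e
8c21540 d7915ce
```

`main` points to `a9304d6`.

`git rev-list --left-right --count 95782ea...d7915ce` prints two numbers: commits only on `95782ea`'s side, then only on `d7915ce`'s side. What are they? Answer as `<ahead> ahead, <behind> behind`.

Reachable from 95782ea: {3f2624e, 7b22bb9, 8c21540, 95782ea, d7915ce, fbd69e7}.
Reachable from d7915ce: {3f2624e, d7915ce}.
Only in 95782ea's history (ahead): {7b22bb9, 8c21540, 95782ea, fbd69e7} — 4.
Only in d7915ce's history (behind): {} — 0.

4 ahead, 0 behind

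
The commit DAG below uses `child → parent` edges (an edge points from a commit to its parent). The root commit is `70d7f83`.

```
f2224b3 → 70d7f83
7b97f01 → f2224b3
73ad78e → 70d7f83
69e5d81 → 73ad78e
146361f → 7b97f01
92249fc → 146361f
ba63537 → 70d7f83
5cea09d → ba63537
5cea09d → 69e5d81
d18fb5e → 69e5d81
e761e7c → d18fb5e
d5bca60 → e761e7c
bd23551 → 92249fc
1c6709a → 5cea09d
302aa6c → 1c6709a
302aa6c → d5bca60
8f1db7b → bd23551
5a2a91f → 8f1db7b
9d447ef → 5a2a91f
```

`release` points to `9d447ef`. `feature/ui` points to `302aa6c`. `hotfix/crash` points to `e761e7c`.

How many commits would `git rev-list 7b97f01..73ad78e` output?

1

Reachable from 73ad78e: {70d7f83, 73ad78e}.
Reachable from 7b97f01: {70d7f83, 7b97f01, f2224b3}.
In 73ad78e's history but not 7b97f01's: {73ad78e} — 1 commit.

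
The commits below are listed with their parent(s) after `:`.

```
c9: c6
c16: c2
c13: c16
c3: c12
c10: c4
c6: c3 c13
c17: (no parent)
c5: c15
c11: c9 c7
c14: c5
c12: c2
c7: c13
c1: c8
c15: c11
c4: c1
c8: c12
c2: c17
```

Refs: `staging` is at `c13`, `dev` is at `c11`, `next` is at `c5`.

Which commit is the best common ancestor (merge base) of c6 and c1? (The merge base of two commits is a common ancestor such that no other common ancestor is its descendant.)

Ancestors of c6: {c12, c13, c16, c17, c2, c3, c6}.
Ancestors of c1: {c1, c12, c17, c2, c8}.
Common ancestors: {c12, c17, c2}.
Among these, c12 is not an ancestor of any other common ancestor — it is the merge base.

c12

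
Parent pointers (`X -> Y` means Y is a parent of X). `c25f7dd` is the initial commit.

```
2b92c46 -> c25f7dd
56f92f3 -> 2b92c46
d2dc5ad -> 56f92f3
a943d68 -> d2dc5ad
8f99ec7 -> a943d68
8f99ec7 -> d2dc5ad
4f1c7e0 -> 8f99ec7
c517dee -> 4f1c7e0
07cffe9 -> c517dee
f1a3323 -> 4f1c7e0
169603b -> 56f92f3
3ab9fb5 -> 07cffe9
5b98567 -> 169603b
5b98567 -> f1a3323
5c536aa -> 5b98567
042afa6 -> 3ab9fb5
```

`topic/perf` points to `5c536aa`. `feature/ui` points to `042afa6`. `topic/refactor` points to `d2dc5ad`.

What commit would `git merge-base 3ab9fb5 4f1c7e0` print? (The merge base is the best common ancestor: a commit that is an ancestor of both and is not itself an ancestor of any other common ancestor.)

4f1c7e0

Ancestors of 3ab9fb5: {07cffe9, 2b92c46, 3ab9fb5, 4f1c7e0, 56f92f3, 8f99ec7, a943d68, c25f7dd, c517dee, d2dc5ad}.
Ancestors of 4f1c7e0: {2b92c46, 4f1c7e0, 56f92f3, 8f99ec7, a943d68, c25f7dd, d2dc5ad}.
Common ancestors: {2b92c46, 4f1c7e0, 56f92f3, 8f99ec7, a943d68, c25f7dd, d2dc5ad}.
Among these, 4f1c7e0 is not an ancestor of any other common ancestor — it is the merge base.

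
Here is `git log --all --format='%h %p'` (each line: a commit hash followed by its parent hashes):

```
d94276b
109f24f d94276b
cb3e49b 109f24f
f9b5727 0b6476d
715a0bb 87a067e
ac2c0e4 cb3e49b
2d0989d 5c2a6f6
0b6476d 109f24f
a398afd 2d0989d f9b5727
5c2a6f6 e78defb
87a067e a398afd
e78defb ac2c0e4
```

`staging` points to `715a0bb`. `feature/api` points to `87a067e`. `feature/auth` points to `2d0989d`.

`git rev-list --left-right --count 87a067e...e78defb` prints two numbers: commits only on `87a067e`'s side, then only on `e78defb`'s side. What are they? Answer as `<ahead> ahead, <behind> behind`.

Reachable from 87a067e: {0b6476d, 109f24f, 2d0989d, 5c2a6f6, 87a067e, a398afd, ac2c0e4, cb3e49b, d94276b, e78defb, f9b5727}.
Reachable from e78defb: {109f24f, ac2c0e4, cb3e49b, d94276b, e78defb}.
Only in 87a067e's history (ahead): {0b6476d, 2d0989d, 5c2a6f6, 87a067e, a398afd, f9b5727} — 6.
Only in e78defb's history (behind): {} — 0.

6 ahead, 0 behind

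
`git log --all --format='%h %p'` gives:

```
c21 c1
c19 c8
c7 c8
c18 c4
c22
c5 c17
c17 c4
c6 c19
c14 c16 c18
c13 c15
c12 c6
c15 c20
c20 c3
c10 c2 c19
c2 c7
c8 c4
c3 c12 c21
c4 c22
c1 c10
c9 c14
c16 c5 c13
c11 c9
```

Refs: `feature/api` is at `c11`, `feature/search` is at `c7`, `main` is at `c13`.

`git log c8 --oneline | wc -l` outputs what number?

3

Walking parent pointers from c8: reachable set = {c22, c4, c8}.
That is 3 commits.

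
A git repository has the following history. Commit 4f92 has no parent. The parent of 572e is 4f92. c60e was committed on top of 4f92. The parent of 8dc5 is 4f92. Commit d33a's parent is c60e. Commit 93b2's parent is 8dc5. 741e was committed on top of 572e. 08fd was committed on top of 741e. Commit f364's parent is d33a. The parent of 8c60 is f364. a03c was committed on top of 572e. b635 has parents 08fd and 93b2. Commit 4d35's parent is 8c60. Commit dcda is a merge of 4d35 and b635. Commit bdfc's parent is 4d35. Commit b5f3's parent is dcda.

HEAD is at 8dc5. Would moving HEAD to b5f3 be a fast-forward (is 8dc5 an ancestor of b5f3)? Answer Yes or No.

Yes

A fast-forward from 8dc5 to b5f3 is possible iff 8dc5 is an ancestor of b5f3.
Ancestors of b5f3: {08fd, 4d35, 4f92, 572e, 741e, 8c60, 8dc5, 93b2, b5f3, b635, c60e, d33a, dcda, f364}.
8dc5 is among them, so fast-forward is possible.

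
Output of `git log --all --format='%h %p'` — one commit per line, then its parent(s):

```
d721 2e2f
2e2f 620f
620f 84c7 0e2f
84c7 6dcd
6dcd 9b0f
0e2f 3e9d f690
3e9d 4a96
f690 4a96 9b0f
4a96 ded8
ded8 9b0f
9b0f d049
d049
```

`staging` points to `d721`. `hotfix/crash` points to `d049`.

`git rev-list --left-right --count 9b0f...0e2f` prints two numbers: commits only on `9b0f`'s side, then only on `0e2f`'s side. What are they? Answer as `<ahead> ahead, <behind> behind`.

0 ahead, 5 behind

Reachable from 9b0f: {9b0f, d049}.
Reachable from 0e2f: {0e2f, 3e9d, 4a96, 9b0f, d049, ded8, f690}.
Only in 9b0f's history (ahead): {} — 0.
Only in 0e2f's history (behind): {0e2f, 3e9d, 4a96, ded8, f690} — 5.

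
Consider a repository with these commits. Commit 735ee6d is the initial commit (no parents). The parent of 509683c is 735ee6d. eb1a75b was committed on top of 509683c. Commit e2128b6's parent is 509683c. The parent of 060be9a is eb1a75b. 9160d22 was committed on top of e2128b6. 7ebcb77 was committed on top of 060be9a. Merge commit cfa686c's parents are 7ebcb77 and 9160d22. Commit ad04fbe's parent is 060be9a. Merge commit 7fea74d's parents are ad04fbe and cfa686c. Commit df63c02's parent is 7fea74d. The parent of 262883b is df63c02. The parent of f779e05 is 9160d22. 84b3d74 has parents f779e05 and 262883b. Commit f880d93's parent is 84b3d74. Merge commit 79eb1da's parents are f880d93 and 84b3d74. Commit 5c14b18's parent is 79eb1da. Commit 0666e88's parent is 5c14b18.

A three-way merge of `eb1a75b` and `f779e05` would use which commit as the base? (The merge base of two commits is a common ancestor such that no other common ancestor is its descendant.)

509683c

Ancestors of eb1a75b: {509683c, 735ee6d, eb1a75b}.
Ancestors of f779e05: {509683c, 735ee6d, 9160d22, e2128b6, f779e05}.
Common ancestors: {509683c, 735ee6d}.
Among these, 509683c is not an ancestor of any other common ancestor — it is the merge base.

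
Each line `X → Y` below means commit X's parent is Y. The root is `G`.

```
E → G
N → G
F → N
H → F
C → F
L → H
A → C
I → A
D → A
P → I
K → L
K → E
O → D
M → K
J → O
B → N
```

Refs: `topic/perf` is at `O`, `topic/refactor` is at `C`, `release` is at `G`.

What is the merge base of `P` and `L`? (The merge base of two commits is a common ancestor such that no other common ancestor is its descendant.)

Ancestors of P: {A, C, F, G, I, N, P}.
Ancestors of L: {F, G, H, L, N}.
Common ancestors: {F, G, N}.
Among these, F is not an ancestor of any other common ancestor — it is the merge base.

F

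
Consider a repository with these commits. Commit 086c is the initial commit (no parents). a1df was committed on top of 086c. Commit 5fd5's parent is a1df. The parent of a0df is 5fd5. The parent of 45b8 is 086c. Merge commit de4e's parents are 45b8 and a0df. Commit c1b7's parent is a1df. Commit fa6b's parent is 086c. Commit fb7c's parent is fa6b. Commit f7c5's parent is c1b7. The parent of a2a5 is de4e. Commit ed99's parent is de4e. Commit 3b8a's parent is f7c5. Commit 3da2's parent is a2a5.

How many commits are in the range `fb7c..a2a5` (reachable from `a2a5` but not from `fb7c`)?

6

Reachable from a2a5: {086c, 45b8, 5fd5, a0df, a1df, a2a5, de4e}.
Reachable from fb7c: {086c, fa6b, fb7c}.
In a2a5's history but not fb7c's: {45b8, 5fd5, a0df, a1df, a2a5, de4e} — 6 commits.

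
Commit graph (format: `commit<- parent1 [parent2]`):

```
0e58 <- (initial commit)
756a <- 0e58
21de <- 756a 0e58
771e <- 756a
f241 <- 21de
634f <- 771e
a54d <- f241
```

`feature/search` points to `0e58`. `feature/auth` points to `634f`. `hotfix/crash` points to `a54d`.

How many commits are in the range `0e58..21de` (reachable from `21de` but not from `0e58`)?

2

Reachable from 21de: {0e58, 21de, 756a}.
Reachable from 0e58: {0e58}.
In 21de's history but not 0e58's: {21de, 756a} — 2 commits.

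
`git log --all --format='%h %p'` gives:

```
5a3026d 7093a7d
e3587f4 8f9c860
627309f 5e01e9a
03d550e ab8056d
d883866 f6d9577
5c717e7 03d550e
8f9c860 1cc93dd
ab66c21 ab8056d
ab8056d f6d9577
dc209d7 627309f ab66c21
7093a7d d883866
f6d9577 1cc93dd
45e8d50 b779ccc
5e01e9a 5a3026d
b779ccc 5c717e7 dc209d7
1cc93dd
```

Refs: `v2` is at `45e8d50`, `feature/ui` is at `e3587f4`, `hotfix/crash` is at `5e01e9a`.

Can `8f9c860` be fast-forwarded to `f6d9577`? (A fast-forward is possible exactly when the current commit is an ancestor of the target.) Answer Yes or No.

A fast-forward from 8f9c860 to f6d9577 is possible iff 8f9c860 is an ancestor of f6d9577.
Ancestors of f6d9577: {1cc93dd, f6d9577}.
8f9c860 is not among them, so fast-forward is not possible.

No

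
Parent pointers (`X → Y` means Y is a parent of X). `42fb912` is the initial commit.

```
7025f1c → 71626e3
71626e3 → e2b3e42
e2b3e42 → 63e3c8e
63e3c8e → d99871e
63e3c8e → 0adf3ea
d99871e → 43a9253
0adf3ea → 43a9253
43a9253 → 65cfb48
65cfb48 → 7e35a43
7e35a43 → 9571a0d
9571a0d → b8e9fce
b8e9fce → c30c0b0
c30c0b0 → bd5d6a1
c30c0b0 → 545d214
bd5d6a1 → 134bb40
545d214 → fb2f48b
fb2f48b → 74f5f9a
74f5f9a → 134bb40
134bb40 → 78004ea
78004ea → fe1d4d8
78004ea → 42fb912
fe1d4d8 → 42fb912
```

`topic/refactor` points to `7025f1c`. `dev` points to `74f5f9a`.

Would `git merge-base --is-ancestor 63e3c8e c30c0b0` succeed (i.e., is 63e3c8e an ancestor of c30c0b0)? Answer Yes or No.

Ancestors of c30c0b0: {134bb40, 42fb912, 545d214, 74f5f9a, 78004ea, bd5d6a1, c30c0b0, fb2f48b, fe1d4d8}.
63e3c8e is not in that set, so it is not an ancestor of c30c0b0.

No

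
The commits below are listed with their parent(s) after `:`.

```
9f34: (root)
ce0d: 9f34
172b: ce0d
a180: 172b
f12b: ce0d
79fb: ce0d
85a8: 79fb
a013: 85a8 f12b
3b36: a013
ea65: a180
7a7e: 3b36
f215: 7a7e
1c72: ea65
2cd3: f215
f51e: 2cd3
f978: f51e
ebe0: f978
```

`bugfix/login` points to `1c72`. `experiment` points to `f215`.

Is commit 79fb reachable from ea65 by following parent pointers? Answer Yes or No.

No

Ancestors of ea65: {172b, 9f34, a180, ce0d, ea65}.
79fb is not in that set, so it is not an ancestor of ea65.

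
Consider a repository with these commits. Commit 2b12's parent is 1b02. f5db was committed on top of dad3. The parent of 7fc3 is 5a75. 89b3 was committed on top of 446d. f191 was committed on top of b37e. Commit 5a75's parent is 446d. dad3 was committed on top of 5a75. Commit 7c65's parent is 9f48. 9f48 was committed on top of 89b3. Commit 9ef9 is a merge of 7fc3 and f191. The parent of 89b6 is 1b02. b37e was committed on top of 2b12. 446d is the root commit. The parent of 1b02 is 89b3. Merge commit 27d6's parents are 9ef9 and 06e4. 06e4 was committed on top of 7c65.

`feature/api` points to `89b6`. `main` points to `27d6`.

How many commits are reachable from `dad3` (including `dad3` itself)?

Walking parent pointers from dad3: reachable set = {446d, 5a75, dad3}.
That is 3 commits.

3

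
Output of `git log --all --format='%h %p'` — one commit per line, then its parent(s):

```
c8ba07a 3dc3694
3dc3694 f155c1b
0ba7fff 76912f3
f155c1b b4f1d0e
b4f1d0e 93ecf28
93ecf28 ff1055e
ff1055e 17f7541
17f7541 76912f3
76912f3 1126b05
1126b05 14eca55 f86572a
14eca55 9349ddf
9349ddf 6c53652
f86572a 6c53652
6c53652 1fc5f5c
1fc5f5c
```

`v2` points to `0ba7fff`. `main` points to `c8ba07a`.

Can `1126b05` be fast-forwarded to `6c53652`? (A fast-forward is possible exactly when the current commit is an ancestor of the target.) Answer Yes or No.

No

A fast-forward from 1126b05 to 6c53652 is possible iff 1126b05 is an ancestor of 6c53652.
Ancestors of 6c53652: {1fc5f5c, 6c53652}.
1126b05 is not among them, so fast-forward is not possible.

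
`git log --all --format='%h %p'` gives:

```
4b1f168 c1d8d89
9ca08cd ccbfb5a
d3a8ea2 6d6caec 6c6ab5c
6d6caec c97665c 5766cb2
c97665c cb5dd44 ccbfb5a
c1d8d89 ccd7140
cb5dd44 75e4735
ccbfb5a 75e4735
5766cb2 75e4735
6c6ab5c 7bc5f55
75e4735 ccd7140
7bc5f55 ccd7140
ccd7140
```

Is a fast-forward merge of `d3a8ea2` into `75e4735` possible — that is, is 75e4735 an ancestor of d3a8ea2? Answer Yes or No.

A fast-forward from 75e4735 to d3a8ea2 is possible iff 75e4735 is an ancestor of d3a8ea2.
Ancestors of d3a8ea2: {5766cb2, 6c6ab5c, 6d6caec, 75e4735, 7bc5f55, c97665c, cb5dd44, ccbfb5a, ccd7140, d3a8ea2}.
75e4735 is among them, so fast-forward is possible.

Yes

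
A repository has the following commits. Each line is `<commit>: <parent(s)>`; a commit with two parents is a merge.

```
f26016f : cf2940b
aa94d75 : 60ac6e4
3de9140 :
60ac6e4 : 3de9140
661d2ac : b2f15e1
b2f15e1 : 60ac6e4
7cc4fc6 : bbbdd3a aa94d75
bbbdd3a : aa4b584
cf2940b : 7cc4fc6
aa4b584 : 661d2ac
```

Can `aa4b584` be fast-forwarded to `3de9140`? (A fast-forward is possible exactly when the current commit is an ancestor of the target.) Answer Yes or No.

No

A fast-forward from aa4b584 to 3de9140 is possible iff aa4b584 is an ancestor of 3de9140.
Ancestors of 3de9140: {3de9140}.
aa4b584 is not among them, so fast-forward is not possible.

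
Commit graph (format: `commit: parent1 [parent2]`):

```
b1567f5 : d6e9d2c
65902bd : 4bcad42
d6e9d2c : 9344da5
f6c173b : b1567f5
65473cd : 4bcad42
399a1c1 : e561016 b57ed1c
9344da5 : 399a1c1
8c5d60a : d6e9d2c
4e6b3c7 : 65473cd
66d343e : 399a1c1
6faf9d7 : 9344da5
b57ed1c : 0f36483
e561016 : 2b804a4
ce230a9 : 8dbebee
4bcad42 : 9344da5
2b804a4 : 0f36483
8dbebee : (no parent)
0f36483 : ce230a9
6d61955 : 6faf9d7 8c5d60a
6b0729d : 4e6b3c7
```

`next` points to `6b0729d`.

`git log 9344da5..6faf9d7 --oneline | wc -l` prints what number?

Reachable from 6faf9d7: {0f36483, 2b804a4, 399a1c1, 6faf9d7, 8dbebee, 9344da5, b57ed1c, ce230a9, e561016}.
Reachable from 9344da5: {0f36483, 2b804a4, 399a1c1, 8dbebee, 9344da5, b57ed1c, ce230a9, e561016}.
In 6faf9d7's history but not 9344da5's: {6faf9d7} — 1 commit.

1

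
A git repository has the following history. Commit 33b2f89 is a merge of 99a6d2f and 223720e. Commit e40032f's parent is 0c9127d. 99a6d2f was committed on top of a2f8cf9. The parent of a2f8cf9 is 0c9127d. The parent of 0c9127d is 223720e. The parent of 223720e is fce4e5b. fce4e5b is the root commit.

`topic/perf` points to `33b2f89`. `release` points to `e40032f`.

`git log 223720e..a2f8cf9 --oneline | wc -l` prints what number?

2

Reachable from a2f8cf9: {0c9127d, 223720e, a2f8cf9, fce4e5b}.
Reachable from 223720e: {223720e, fce4e5b}.
In a2f8cf9's history but not 223720e's: {0c9127d, a2f8cf9} — 2 commits.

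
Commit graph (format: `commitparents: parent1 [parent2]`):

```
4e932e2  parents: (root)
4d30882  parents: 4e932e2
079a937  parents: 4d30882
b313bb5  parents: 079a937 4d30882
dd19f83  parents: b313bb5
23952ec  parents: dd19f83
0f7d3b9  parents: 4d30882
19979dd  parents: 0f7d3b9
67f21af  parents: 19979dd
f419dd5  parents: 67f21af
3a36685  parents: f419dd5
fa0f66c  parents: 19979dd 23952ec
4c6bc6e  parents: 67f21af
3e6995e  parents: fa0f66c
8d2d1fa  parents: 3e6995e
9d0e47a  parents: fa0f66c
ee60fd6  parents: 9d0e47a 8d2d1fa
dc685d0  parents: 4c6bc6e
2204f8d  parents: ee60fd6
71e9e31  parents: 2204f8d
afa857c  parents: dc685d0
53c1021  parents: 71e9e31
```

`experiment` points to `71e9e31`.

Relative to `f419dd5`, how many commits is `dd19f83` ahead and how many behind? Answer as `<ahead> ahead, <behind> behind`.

3 ahead, 4 behind

Reachable from dd19f83: {079a937, 4d30882, 4e932e2, b313bb5, dd19f83}.
Reachable from f419dd5: {0f7d3b9, 19979dd, 4d30882, 4e932e2, 67f21af, f419dd5}.
Only in dd19f83's history (ahead): {079a937, b313bb5, dd19f83} — 3.
Only in f419dd5's history (behind): {0f7d3b9, 19979dd, 67f21af, f419dd5} — 4.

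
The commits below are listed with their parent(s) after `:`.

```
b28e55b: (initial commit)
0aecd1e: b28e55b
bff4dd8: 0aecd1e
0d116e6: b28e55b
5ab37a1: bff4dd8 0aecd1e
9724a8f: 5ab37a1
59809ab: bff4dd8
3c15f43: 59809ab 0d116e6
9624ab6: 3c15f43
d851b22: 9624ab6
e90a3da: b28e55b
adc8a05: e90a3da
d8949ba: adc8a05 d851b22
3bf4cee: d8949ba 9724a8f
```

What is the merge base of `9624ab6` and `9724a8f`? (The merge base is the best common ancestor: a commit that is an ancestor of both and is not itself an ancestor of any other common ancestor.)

bff4dd8

Ancestors of 9624ab6: {0aecd1e, 0d116e6, 3c15f43, 59809ab, 9624ab6, b28e55b, bff4dd8}.
Ancestors of 9724a8f: {0aecd1e, 5ab37a1, 9724a8f, b28e55b, bff4dd8}.
Common ancestors: {0aecd1e, b28e55b, bff4dd8}.
Among these, bff4dd8 is not an ancestor of any other common ancestor — it is the merge base.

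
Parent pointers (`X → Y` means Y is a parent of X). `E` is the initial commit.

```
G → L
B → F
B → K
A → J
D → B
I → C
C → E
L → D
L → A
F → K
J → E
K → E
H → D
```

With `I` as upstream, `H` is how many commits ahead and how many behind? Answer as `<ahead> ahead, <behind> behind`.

5 ahead, 2 behind

Reachable from H: {B, D, E, F, H, K}.
Reachable from I: {C, E, I}.
Only in H's history (ahead): {B, D, F, H, K} — 5.
Only in I's history (behind): {C, I} — 2.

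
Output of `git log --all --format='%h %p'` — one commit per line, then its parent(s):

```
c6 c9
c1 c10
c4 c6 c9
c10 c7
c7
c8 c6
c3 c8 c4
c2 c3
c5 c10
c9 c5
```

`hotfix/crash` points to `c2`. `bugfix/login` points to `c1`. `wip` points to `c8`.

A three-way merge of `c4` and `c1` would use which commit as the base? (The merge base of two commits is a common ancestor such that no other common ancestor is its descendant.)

Ancestors of c4: {c10, c4, c5, c6, c7, c9}.
Ancestors of c1: {c1, c10, c7}.
Common ancestors: {c10, c7}.
Among these, c10 is not an ancestor of any other common ancestor — it is the merge base.

c10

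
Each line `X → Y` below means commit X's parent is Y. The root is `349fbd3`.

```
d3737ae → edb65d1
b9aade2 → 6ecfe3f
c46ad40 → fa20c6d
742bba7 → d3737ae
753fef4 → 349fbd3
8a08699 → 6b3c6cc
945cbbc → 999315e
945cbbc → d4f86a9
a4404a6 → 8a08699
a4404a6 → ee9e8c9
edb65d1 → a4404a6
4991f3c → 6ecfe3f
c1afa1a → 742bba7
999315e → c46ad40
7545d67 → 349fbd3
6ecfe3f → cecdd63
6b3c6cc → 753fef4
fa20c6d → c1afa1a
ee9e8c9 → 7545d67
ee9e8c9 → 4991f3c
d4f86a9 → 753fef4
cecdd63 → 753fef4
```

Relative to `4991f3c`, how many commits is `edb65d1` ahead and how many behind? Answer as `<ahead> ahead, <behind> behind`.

6 ahead, 0 behind

Reachable from edb65d1: {349fbd3, 4991f3c, 6b3c6cc, 6ecfe3f, 753fef4, 7545d67, 8a08699, a4404a6, cecdd63, edb65d1, ee9e8c9}.
Reachable from 4991f3c: {349fbd3, 4991f3c, 6ecfe3f, 753fef4, cecdd63}.
Only in edb65d1's history (ahead): {6b3c6cc, 7545d67, 8a08699, a4404a6, edb65d1, ee9e8c9} — 6.
Only in 4991f3c's history (behind): {} — 0.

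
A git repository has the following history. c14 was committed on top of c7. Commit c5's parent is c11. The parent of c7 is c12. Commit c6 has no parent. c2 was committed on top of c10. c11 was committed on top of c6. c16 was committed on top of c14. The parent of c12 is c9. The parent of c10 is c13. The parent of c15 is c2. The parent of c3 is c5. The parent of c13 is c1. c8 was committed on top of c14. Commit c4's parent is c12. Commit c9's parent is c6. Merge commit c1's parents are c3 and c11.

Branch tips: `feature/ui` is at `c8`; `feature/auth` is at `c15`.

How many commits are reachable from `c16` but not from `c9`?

Reachable from c16: {c12, c14, c16, c6, c7, c9}.
Reachable from c9: {c6, c9}.
In c16's history but not c9's: {c12, c14, c16, c7} — 4 commits.

4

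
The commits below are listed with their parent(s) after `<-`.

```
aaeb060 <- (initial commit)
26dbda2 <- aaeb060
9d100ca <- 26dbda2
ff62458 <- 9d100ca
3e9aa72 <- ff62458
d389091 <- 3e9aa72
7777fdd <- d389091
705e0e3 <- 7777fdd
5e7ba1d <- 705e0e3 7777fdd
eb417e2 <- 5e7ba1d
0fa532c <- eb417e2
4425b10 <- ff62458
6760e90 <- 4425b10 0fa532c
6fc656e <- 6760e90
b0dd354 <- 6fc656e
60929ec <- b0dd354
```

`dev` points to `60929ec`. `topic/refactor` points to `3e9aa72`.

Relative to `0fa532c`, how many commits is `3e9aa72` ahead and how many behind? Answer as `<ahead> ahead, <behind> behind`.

0 ahead, 6 behind

Reachable from 3e9aa72: {26dbda2, 3e9aa72, 9d100ca, aaeb060, ff62458}.
Reachable from 0fa532c: {0fa532c, 26dbda2, 3e9aa72, 5e7ba1d, 705e0e3, 7777fdd, 9d100ca, aaeb060, d389091, eb417e2, ff62458}.
Only in 3e9aa72's history (ahead): {} — 0.
Only in 0fa532c's history (behind): {0fa532c, 5e7ba1d, 705e0e3, 7777fdd, d389091, eb417e2} — 6.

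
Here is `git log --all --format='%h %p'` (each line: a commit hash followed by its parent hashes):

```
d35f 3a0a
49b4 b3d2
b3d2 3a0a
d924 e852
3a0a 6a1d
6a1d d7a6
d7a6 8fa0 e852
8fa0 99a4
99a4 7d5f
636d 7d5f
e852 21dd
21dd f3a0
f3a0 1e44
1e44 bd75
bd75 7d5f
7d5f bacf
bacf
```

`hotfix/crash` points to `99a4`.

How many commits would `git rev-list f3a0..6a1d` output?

6

Reachable from 6a1d: {1e44, 21dd, 6a1d, 7d5f, 8fa0, 99a4, bacf, bd75, d7a6, e852, f3a0}.
Reachable from f3a0: {1e44, 7d5f, bacf, bd75, f3a0}.
In 6a1d's history but not f3a0's: {21dd, 6a1d, 8fa0, 99a4, d7a6, e852} — 6 commits.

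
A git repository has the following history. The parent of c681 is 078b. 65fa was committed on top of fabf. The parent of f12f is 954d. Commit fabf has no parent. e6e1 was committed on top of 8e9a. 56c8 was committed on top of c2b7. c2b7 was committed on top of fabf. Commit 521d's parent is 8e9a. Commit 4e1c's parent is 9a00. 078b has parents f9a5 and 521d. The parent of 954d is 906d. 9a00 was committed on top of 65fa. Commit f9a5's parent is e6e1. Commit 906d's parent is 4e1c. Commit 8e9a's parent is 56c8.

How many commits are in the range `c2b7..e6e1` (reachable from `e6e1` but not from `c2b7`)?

Reachable from e6e1: {56c8, 8e9a, c2b7, e6e1, fabf}.
Reachable from c2b7: {c2b7, fabf}.
In e6e1's history but not c2b7's: {56c8, 8e9a, e6e1} — 3 commits.

3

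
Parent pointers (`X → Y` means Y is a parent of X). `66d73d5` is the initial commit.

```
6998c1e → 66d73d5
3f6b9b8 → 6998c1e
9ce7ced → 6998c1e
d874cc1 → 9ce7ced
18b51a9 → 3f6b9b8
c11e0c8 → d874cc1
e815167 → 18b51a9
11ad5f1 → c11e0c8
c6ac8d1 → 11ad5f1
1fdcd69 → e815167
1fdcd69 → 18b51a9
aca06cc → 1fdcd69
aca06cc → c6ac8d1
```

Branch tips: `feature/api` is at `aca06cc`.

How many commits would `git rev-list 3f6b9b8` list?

3

Walking parent pointers from 3f6b9b8: reachable set = {3f6b9b8, 66d73d5, 6998c1e}.
That is 3 commits.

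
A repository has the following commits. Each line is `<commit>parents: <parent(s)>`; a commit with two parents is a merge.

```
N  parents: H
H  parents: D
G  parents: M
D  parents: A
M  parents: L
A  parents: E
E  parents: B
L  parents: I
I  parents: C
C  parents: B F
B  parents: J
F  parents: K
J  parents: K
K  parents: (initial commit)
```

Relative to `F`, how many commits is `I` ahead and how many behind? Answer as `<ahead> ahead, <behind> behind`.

4 ahead, 0 behind

Reachable from I: {B, C, F, I, J, K}.
Reachable from F: {F, K}.
Only in I's history (ahead): {B, C, I, J} — 4.
Only in F's history (behind): {} — 0.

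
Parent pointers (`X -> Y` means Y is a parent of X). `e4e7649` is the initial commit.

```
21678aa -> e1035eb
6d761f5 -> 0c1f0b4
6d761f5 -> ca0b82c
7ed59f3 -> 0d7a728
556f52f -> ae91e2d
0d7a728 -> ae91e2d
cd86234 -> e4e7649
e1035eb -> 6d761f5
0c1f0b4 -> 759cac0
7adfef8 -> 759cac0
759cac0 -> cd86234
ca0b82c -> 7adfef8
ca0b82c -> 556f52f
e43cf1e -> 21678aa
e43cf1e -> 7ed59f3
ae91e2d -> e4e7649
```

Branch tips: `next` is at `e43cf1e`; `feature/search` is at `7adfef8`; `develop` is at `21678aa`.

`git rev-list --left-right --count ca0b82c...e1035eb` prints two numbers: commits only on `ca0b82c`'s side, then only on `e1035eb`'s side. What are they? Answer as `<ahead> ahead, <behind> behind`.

0 ahead, 3 behind

Reachable from ca0b82c: {556f52f, 759cac0, 7adfef8, ae91e2d, ca0b82c, cd86234, e4e7649}.
Reachable from e1035eb: {0c1f0b4, 556f52f, 6d761f5, 759cac0, 7adfef8, ae91e2d, ca0b82c, cd86234, e1035eb, e4e7649}.
Only in ca0b82c's history (ahead): {} — 0.
Only in e1035eb's history (behind): {0c1f0b4, 6d761f5, e1035eb} — 3.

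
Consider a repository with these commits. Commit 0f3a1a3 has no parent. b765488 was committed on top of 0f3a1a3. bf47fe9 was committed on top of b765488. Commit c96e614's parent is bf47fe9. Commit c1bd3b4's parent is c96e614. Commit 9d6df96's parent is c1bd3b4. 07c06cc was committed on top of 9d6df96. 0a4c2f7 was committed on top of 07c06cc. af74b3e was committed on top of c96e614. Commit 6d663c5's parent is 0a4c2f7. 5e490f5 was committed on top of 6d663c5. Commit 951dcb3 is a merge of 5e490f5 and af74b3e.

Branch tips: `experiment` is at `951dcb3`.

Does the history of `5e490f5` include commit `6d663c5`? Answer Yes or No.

Yes

Ancestors of 5e490f5 (commits reachable by following parents): {07c06cc, 0a4c2f7, 0f3a1a3, 5e490f5, 6d663c5, 9d6df96, b765488, bf47fe9, c1bd3b4, c96e614}.
6d663c5 is in that set, so it is an ancestor of 5e490f5.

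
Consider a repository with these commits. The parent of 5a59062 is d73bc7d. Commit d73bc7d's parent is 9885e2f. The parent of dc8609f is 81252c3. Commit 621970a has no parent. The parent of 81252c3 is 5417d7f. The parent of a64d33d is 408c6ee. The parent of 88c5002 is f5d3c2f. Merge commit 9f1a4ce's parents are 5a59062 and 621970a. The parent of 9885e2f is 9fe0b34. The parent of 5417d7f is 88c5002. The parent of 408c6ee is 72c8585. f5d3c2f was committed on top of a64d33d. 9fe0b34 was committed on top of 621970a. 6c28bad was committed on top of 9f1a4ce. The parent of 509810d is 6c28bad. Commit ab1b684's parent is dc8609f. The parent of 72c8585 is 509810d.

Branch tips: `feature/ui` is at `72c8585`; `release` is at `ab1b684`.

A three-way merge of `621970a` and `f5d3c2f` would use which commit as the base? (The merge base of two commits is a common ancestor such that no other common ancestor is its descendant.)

621970a

Ancestors of 621970a: {621970a}.
Ancestors of f5d3c2f: {408c6ee, 509810d, 5a59062, 621970a, 6c28bad, 72c8585, 9885e2f, 9f1a4ce, 9fe0b34, a64d33d, d73bc7d, f5d3c2f}.
Common ancestors: {621970a}.
The only common ancestor is 621970a, so it is the merge base.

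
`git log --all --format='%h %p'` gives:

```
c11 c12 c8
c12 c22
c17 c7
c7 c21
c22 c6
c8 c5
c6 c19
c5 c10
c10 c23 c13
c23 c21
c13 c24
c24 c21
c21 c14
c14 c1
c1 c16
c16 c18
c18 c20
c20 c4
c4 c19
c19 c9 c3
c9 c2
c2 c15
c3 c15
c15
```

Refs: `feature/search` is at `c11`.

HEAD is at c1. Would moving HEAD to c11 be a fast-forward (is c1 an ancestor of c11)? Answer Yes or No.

A fast-forward from c1 to c11 is possible iff c1 is an ancestor of c11.
Ancestors of c11: {c1, c10, c11, c12, c13, c14, c15, c16, c18, c19, c2, c20, c21, c22, c23, c24, c3, c4, c5, c6, c8, c9}.
c1 is among them, so fast-forward is possible.

Yes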